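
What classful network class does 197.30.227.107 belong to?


First octet: 197
Binary: 11000101
110xxxxx -> Class C (192-223)
Class C, default mask 255.255.255.0 (/24)


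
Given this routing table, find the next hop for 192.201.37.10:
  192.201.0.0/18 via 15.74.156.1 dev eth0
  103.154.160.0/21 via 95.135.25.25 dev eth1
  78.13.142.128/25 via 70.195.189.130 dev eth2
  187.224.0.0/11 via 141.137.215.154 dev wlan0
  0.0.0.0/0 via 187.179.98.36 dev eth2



Longest prefix match for 192.201.37.10:
  /18 192.201.0.0: MATCH
  /21 103.154.160.0: no
  /25 78.13.142.128: no
  /11 187.224.0.0: no
  /0 0.0.0.0: MATCH
Selected: next-hop 15.74.156.1 via eth0 (matched /18)


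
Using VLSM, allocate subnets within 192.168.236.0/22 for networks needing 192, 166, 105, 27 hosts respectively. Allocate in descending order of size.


192 hosts -> /24 (254 usable): 192.168.236.0/24
166 hosts -> /24 (254 usable): 192.168.237.0/24
105 hosts -> /25 (126 usable): 192.168.238.0/25
27 hosts -> /27 (30 usable): 192.168.238.128/27
Allocation: 192.168.236.0/24 (192 hosts, 254 usable); 192.168.237.0/24 (166 hosts, 254 usable); 192.168.238.0/25 (105 hosts, 126 usable); 192.168.238.128/27 (27 hosts, 30 usable)


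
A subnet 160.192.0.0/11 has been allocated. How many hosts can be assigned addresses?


Host bits = 32 - 11 = 21
Total addresses = 2^21 = 2097152
Usable = total - 2 (network and broadcast)
Usable hosts: 2097150


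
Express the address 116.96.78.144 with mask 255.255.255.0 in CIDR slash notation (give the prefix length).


Binary: 11111111.11111111.11111111.00000000
Count leading 1s
Prefix: /24


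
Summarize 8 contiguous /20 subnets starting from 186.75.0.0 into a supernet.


Original prefix: /20
Number of subnets: 8 = 2^3
New prefix = 20 - 3 = 17
Supernet: 186.75.0.0/17


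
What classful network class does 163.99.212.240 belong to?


First octet: 163
Binary: 10100011
10xxxxxx -> Class B (128-191)
Class B, default mask 255.255.0.0 (/16)


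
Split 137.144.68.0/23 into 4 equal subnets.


New prefix = 23 + 2 = 25
Each subnet has 128 addresses
  137.144.68.0/25
  137.144.68.128/25
  137.144.69.0/25
  137.144.69.128/25
Subnets: 137.144.68.0/25, 137.144.68.128/25, 137.144.69.0/25, 137.144.69.128/25


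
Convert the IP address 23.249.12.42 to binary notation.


23 = 00010111
249 = 11111001
12 = 00001100
42 = 00101010
Binary: 00010111.11111001.00001100.00101010


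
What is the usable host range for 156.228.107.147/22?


Network: 156.228.104.0
Broadcast: 156.228.107.255
First usable = network + 1
Last usable = broadcast - 1
Range: 156.228.104.1 to 156.228.107.254


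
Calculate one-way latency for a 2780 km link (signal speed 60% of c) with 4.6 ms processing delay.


Speed = 0.6 * 3e5 km/s = 180000 km/s
Propagation delay = 2780 / 180000 = 0.0154 s = 15.4444 ms
Processing delay = 4.6 ms
Total one-way latency = 20.0444 ms


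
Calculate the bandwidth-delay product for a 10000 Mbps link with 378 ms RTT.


BDP = bandwidth * RTT
= 10000 Mbps * 378 ms
= 10000 * 1e6 * 378 / 1000 bits
= 3780000000 bits
= 472500000 bytes
= 461425.7812 KB
BDP = 3780000000 bits (472500000 bytes)


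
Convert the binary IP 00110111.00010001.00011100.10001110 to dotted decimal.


00110111 = 55
00010001 = 17
00011100 = 28
10001110 = 142
IP: 55.17.28.142


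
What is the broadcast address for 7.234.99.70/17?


Network: 7.234.0.0/17
Host bits = 15
Set all host bits to 1:
Broadcast: 7.234.127.255


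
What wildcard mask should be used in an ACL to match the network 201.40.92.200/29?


Subnet mask: 255.255.255.248
Wildcard = 255.255.255.255 - subnet mask
255 - 255 = 0
255 - 255 = 0
255 - 255 = 0
255 - 248 = 7
Wildcard: 0.0.0.7


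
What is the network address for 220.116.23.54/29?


IP:   11011100.01110100.00010111.00110110
Mask: 11111111.11111111.11111111.11111000
AND operation:
Net:  11011100.01110100.00010111.00110000
Network: 220.116.23.48/29


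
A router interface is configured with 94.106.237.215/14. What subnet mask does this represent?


/14 means 14 network bits, 18 host bits
Binary: 11111111111111000000000000000000
Mask: 255.252.0.0


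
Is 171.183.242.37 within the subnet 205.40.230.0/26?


Subnet network: 205.40.230.0
Test IP AND mask: 171.183.242.0
No, 171.183.242.37 is not in 205.40.230.0/26


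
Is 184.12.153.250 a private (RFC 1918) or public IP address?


RFC 1918 private ranges:
  10.0.0.0/8 (10.0.0.0 - 10.255.255.255)
  172.16.0.0/12 (172.16.0.0 - 172.31.255.255)
  192.168.0.0/16 (192.168.0.0 - 192.168.255.255)
Public (not in any RFC 1918 range)


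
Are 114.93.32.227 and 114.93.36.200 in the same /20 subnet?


Mask: 255.255.240.0
114.93.32.227 AND mask = 114.93.32.0
114.93.36.200 AND mask = 114.93.32.0
Yes, same subnet (114.93.32.0)


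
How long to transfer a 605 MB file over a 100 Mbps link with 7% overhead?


Effective throughput = 100 * (1 - 7/100) = 93 Mbps
File size in Mb = 605 * 8 = 4840 Mb
Time = 4840 / 93
Time = 52.043 seconds


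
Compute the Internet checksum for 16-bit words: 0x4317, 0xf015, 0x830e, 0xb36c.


Sum all words (with carry folding):
+ 0x4317 = 0x4317
+ 0xf015 = 0x332d
+ 0x830e = 0xb63b
+ 0xb36c = 0x69a8
One's complement: ~0x69a8
Checksum = 0x9657


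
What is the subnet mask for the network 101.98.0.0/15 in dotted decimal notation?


/15 means 15 network bits, 17 host bits
Binary: 11111111111111100000000000000000
Mask: 255.254.0.0


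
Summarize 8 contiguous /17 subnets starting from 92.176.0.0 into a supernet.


Original prefix: /17
Number of subnets: 8 = 2^3
New prefix = 17 - 3 = 14
Supernet: 92.176.0.0/14


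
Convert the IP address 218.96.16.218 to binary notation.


218 = 11011010
96 = 01100000
16 = 00010000
218 = 11011010
Binary: 11011010.01100000.00010000.11011010


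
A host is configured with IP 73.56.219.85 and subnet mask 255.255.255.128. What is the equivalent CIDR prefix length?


Binary: 11111111.11111111.11111111.10000000
Count leading 1s
Prefix: /25


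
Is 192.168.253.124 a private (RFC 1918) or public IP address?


RFC 1918 private ranges:
  10.0.0.0/8 (10.0.0.0 - 10.255.255.255)
  172.16.0.0/12 (172.16.0.0 - 172.31.255.255)
  192.168.0.0/16 (192.168.0.0 - 192.168.255.255)
Private (in 192.168.0.0/16)


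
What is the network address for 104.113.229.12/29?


IP:   01101000.01110001.11100101.00001100
Mask: 11111111.11111111.11111111.11111000
AND operation:
Net:  01101000.01110001.11100101.00001000
Network: 104.113.229.8/29


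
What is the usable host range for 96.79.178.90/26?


Network: 96.79.178.64
Broadcast: 96.79.178.127
First usable = network + 1
Last usable = broadcast - 1
Range: 96.79.178.65 to 96.79.178.126


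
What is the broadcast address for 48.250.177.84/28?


Network: 48.250.177.80/28
Host bits = 4
Set all host bits to 1:
Broadcast: 48.250.177.95


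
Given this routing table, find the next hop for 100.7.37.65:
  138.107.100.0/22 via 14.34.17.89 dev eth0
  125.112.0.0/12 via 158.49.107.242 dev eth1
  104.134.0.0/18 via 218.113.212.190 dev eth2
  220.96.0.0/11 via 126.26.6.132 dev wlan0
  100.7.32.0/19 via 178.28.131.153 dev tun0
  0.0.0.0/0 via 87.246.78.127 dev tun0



Longest prefix match for 100.7.37.65:
  /22 138.107.100.0: no
  /12 125.112.0.0: no
  /18 104.134.0.0: no
  /11 220.96.0.0: no
  /19 100.7.32.0: MATCH
  /0 0.0.0.0: MATCH
Selected: next-hop 178.28.131.153 via tun0 (matched /19)


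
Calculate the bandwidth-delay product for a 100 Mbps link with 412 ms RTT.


BDP = bandwidth * RTT
= 100 Mbps * 412 ms
= 100 * 1e6 * 412 / 1000 bits
= 41200000 bits
= 5150000 bytes
= 5029.2969 KB
BDP = 41200000 bits (5150000 bytes)


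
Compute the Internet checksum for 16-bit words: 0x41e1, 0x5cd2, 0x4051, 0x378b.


Sum all words (with carry folding):
+ 0x41e1 = 0x41e1
+ 0x5cd2 = 0x9eb3
+ 0x4051 = 0xdf04
+ 0x378b = 0x1690
One's complement: ~0x1690
Checksum = 0xe96f


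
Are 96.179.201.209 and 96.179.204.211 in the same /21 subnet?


Mask: 255.255.248.0
96.179.201.209 AND mask = 96.179.200.0
96.179.204.211 AND mask = 96.179.200.0
Yes, same subnet (96.179.200.0)


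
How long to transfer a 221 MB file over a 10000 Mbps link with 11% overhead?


Effective throughput = 10000 * (1 - 11/100) = 8900 Mbps
File size in Mb = 221 * 8 = 1768 Mb
Time = 1768 / 8900
Time = 0.1987 seconds


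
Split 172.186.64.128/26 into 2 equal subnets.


New prefix = 26 + 1 = 27
Each subnet has 32 addresses
  172.186.64.128/27
  172.186.64.160/27
Subnets: 172.186.64.128/27, 172.186.64.160/27


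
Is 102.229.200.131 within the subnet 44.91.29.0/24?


Subnet network: 44.91.29.0
Test IP AND mask: 102.229.200.0
No, 102.229.200.131 is not in 44.91.29.0/24


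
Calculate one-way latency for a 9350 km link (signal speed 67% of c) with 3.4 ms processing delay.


Speed = 0.67 * 3e5 km/s = 201000 km/s
Propagation delay = 9350 / 201000 = 0.0465 s = 46.5174 ms
Processing delay = 3.4 ms
Total one-way latency = 49.9174 ms


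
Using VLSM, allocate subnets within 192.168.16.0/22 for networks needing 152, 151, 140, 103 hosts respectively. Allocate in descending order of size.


152 hosts -> /24 (254 usable): 192.168.16.0/24
151 hosts -> /24 (254 usable): 192.168.17.0/24
140 hosts -> /24 (254 usable): 192.168.18.0/24
103 hosts -> /25 (126 usable): 192.168.19.0/25
Allocation: 192.168.16.0/24 (152 hosts, 254 usable); 192.168.17.0/24 (151 hosts, 254 usable); 192.168.18.0/24 (140 hosts, 254 usable); 192.168.19.0/25 (103 hosts, 126 usable)


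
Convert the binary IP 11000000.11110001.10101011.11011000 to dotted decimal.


11000000 = 192
11110001 = 241
10101011 = 171
11011000 = 216
IP: 192.241.171.216


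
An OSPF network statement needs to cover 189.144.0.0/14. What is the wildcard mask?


Subnet mask: 255.252.0.0
Wildcard = 255.255.255.255 - subnet mask
255 - 255 = 0
255 - 252 = 3
255 - 0 = 255
255 - 0 = 255
Wildcard: 0.3.255.255


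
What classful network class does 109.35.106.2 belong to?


First octet: 109
Binary: 01101101
0xxxxxxx -> Class A (1-126)
Class A, default mask 255.0.0.0 (/8)


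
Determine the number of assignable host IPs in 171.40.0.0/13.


Host bits = 32 - 13 = 19
Total addresses = 2^19 = 524288
Usable = total - 2 (network and broadcast)
Usable hosts: 524286


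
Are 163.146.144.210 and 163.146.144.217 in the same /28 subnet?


Mask: 255.255.255.240
163.146.144.210 AND mask = 163.146.144.208
163.146.144.217 AND mask = 163.146.144.208
Yes, same subnet (163.146.144.208)


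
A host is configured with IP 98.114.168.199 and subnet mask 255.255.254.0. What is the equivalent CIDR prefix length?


Binary: 11111111.11111111.11111110.00000000
Count leading 1s
Prefix: /23


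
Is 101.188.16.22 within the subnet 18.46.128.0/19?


Subnet network: 18.46.128.0
Test IP AND mask: 101.188.0.0
No, 101.188.16.22 is not in 18.46.128.0/19


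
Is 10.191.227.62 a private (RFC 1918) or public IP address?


RFC 1918 private ranges:
  10.0.0.0/8 (10.0.0.0 - 10.255.255.255)
  172.16.0.0/12 (172.16.0.0 - 172.31.255.255)
  192.168.0.0/16 (192.168.0.0 - 192.168.255.255)
Private (in 10.0.0.0/8)


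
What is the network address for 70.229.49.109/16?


IP:   01000110.11100101.00110001.01101101
Mask: 11111111.11111111.00000000.00000000
AND operation:
Net:  01000110.11100101.00000000.00000000
Network: 70.229.0.0/16


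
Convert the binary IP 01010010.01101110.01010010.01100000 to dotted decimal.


01010010 = 82
01101110 = 110
01010010 = 82
01100000 = 96
IP: 82.110.82.96


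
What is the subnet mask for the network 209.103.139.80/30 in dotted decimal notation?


/30 means 30 network bits, 2 host bits
Binary: 11111111111111111111111111111100
Mask: 255.255.255.252


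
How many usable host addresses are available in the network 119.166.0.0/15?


Host bits = 32 - 15 = 17
Total addresses = 2^17 = 131072
Usable = total - 2 (network and broadcast)
Usable hosts: 131070


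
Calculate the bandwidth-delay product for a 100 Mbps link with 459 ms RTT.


BDP = bandwidth * RTT
= 100 Mbps * 459 ms
= 100 * 1e6 * 459 / 1000 bits
= 45900000 bits
= 5737500 bytes
= 5603.0273 KB
BDP = 45900000 bits (5737500 bytes)


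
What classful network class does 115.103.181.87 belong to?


First octet: 115
Binary: 01110011
0xxxxxxx -> Class A (1-126)
Class A, default mask 255.0.0.0 (/8)


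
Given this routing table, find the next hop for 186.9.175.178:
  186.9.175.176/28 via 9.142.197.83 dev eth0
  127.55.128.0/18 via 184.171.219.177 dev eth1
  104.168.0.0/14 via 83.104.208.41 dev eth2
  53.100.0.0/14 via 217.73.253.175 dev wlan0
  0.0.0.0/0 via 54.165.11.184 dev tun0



Longest prefix match for 186.9.175.178:
  /28 186.9.175.176: MATCH
  /18 127.55.128.0: no
  /14 104.168.0.0: no
  /14 53.100.0.0: no
  /0 0.0.0.0: MATCH
Selected: next-hop 9.142.197.83 via eth0 (matched /28)


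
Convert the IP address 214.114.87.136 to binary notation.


214 = 11010110
114 = 01110010
87 = 01010111
136 = 10001000
Binary: 11010110.01110010.01010111.10001000


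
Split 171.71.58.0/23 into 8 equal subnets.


New prefix = 23 + 3 = 26
Each subnet has 64 addresses
  171.71.58.0/26
  171.71.58.64/26
  171.71.58.128/26
  171.71.58.192/26
  171.71.59.0/26
  171.71.59.64/26
  171.71.59.128/26
  171.71.59.192/26
Subnets: 171.71.58.0/26, 171.71.58.64/26, 171.71.58.128/26, 171.71.58.192/26, 171.71.59.0/26, 171.71.59.64/26, 171.71.59.128/26, 171.71.59.192/26


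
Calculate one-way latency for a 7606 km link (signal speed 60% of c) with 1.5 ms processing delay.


Speed = 0.6 * 3e5 km/s = 180000 km/s
Propagation delay = 7606 / 180000 = 0.0423 s = 42.2556 ms
Processing delay = 1.5 ms
Total one-way latency = 43.7556 ms


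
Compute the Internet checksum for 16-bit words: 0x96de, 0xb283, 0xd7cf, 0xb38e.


Sum all words (with carry folding):
+ 0x96de = 0x96de
+ 0xb283 = 0x4962
+ 0xd7cf = 0x2132
+ 0xb38e = 0xd4c0
One's complement: ~0xd4c0
Checksum = 0x2b3f


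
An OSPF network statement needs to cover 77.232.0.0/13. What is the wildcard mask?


Subnet mask: 255.248.0.0
Wildcard = 255.255.255.255 - subnet mask
255 - 255 = 0
255 - 248 = 7
255 - 0 = 255
255 - 0 = 255
Wildcard: 0.7.255.255


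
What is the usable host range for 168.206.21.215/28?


Network: 168.206.21.208
Broadcast: 168.206.21.223
First usable = network + 1
Last usable = broadcast - 1
Range: 168.206.21.209 to 168.206.21.222


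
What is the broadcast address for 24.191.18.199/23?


Network: 24.191.18.0/23
Host bits = 9
Set all host bits to 1:
Broadcast: 24.191.19.255


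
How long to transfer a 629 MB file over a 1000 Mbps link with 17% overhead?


Effective throughput = 1000 * (1 - 17/100) = 830 Mbps
File size in Mb = 629 * 8 = 5032 Mb
Time = 5032 / 830
Time = 6.0627 seconds


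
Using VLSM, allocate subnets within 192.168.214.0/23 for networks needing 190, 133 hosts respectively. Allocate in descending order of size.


190 hosts -> /24 (254 usable): 192.168.214.0/24
133 hosts -> /24 (254 usable): 192.168.215.0/24
Allocation: 192.168.214.0/24 (190 hosts, 254 usable); 192.168.215.0/24 (133 hosts, 254 usable)


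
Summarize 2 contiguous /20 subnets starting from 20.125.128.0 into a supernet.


Original prefix: /20
Number of subnets: 2 = 2^1
New prefix = 20 - 1 = 19
Supernet: 20.125.128.0/19


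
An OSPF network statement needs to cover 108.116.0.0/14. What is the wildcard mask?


Subnet mask: 255.252.0.0
Wildcard = 255.255.255.255 - subnet mask
255 - 255 = 0
255 - 252 = 3
255 - 0 = 255
255 - 0 = 255
Wildcard: 0.3.255.255


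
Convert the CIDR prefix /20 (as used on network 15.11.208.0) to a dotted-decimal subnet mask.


/20 means 20 network bits, 12 host bits
Binary: 11111111111111111111000000000000
Mask: 255.255.240.0


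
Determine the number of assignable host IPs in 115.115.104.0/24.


Host bits = 32 - 24 = 8
Total addresses = 2^8 = 256
Usable = total - 2 (network and broadcast)
Usable hosts: 254


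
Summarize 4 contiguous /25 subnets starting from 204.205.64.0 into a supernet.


Original prefix: /25
Number of subnets: 4 = 2^2
New prefix = 25 - 2 = 23
Supernet: 204.205.64.0/23


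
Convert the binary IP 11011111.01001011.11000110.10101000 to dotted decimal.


11011111 = 223
01001011 = 75
11000110 = 198
10101000 = 168
IP: 223.75.198.168


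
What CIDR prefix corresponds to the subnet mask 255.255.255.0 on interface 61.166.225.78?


Binary: 11111111.11111111.11111111.00000000
Count leading 1s
Prefix: /24


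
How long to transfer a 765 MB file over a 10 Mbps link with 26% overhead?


Effective throughput = 10 * (1 - 26/100) = 7.4 Mbps
File size in Mb = 765 * 8 = 6120 Mb
Time = 6120 / 7.4
Time = 827.027 seconds


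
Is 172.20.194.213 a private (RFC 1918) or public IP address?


RFC 1918 private ranges:
  10.0.0.0/8 (10.0.0.0 - 10.255.255.255)
  172.16.0.0/12 (172.16.0.0 - 172.31.255.255)
  192.168.0.0/16 (192.168.0.0 - 192.168.255.255)
Private (in 172.16.0.0/12)


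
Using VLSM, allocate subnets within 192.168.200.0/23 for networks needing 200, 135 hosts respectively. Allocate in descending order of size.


200 hosts -> /24 (254 usable): 192.168.200.0/24
135 hosts -> /24 (254 usable): 192.168.201.0/24
Allocation: 192.168.200.0/24 (200 hosts, 254 usable); 192.168.201.0/24 (135 hosts, 254 usable)


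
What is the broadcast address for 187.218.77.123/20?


Network: 187.218.64.0/20
Host bits = 12
Set all host bits to 1:
Broadcast: 187.218.79.255


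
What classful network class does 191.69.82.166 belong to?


First octet: 191
Binary: 10111111
10xxxxxx -> Class B (128-191)
Class B, default mask 255.255.0.0 (/16)


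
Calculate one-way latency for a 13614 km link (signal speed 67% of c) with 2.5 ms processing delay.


Speed = 0.67 * 3e5 km/s = 201000 km/s
Propagation delay = 13614 / 201000 = 0.0677 s = 67.7313 ms
Processing delay = 2.5 ms
Total one-way latency = 70.2313 ms


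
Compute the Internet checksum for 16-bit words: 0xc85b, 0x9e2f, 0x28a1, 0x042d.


Sum all words (with carry folding):
+ 0xc85b = 0xc85b
+ 0x9e2f = 0x668b
+ 0x28a1 = 0x8f2c
+ 0x042d = 0x9359
One's complement: ~0x9359
Checksum = 0x6ca6


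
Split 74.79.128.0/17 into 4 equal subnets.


New prefix = 17 + 2 = 19
Each subnet has 8192 addresses
  74.79.128.0/19
  74.79.160.0/19
  74.79.192.0/19
  74.79.224.0/19
Subnets: 74.79.128.0/19, 74.79.160.0/19, 74.79.192.0/19, 74.79.224.0/19


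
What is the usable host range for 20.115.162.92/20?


Network: 20.115.160.0
Broadcast: 20.115.175.255
First usable = network + 1
Last usable = broadcast - 1
Range: 20.115.160.1 to 20.115.175.254


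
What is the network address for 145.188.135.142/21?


IP:   10010001.10111100.10000111.10001110
Mask: 11111111.11111111.11111000.00000000
AND operation:
Net:  10010001.10111100.10000000.00000000
Network: 145.188.128.0/21


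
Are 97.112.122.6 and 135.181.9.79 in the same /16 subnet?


Mask: 255.255.0.0
97.112.122.6 AND mask = 97.112.0.0
135.181.9.79 AND mask = 135.181.0.0
No, different subnets (97.112.0.0 vs 135.181.0.0)


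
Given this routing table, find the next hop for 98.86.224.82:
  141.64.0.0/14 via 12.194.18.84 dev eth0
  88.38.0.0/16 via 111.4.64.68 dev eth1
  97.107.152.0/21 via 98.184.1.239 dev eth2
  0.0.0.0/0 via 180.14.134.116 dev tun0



Longest prefix match for 98.86.224.82:
  /14 141.64.0.0: no
  /16 88.38.0.0: no
  /21 97.107.152.0: no
  /0 0.0.0.0: MATCH
Selected: next-hop 180.14.134.116 via tun0 (matched /0)


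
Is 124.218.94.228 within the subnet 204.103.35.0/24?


Subnet network: 204.103.35.0
Test IP AND mask: 124.218.94.0
No, 124.218.94.228 is not in 204.103.35.0/24


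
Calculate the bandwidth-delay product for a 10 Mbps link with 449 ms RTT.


BDP = bandwidth * RTT
= 10 Mbps * 449 ms
= 10 * 1e6 * 449 / 1000 bits
= 4490000 bits
= 561250 bytes
= 548.0957 KB
BDP = 4490000 bits (561250 bytes)


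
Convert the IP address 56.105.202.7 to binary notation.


56 = 00111000
105 = 01101001
202 = 11001010
7 = 00000111
Binary: 00111000.01101001.11001010.00000111


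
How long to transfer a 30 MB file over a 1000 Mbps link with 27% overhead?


Effective throughput = 1000 * (1 - 27/100) = 730 Mbps
File size in Mb = 30 * 8 = 240 Mb
Time = 240 / 730
Time = 0.3288 seconds


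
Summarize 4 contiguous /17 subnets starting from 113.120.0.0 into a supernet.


Original prefix: /17
Number of subnets: 4 = 2^2
New prefix = 17 - 2 = 15
Supernet: 113.120.0.0/15


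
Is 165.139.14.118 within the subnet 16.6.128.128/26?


Subnet network: 16.6.128.128
Test IP AND mask: 165.139.14.64
No, 165.139.14.118 is not in 16.6.128.128/26


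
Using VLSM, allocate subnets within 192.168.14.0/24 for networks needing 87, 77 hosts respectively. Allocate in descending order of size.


87 hosts -> /25 (126 usable): 192.168.14.0/25
77 hosts -> /25 (126 usable): 192.168.14.128/25
Allocation: 192.168.14.0/25 (87 hosts, 126 usable); 192.168.14.128/25 (77 hosts, 126 usable)


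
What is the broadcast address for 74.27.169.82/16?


Network: 74.27.0.0/16
Host bits = 16
Set all host bits to 1:
Broadcast: 74.27.255.255


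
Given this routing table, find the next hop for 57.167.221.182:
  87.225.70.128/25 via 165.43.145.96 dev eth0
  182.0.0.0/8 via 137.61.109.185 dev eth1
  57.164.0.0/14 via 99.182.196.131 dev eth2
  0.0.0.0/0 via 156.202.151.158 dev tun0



Longest prefix match for 57.167.221.182:
  /25 87.225.70.128: no
  /8 182.0.0.0: no
  /14 57.164.0.0: MATCH
  /0 0.0.0.0: MATCH
Selected: next-hop 99.182.196.131 via eth2 (matched /14)


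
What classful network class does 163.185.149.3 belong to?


First octet: 163
Binary: 10100011
10xxxxxx -> Class B (128-191)
Class B, default mask 255.255.0.0 (/16)


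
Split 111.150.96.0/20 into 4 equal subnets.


New prefix = 20 + 2 = 22
Each subnet has 1024 addresses
  111.150.96.0/22
  111.150.100.0/22
  111.150.104.0/22
  111.150.108.0/22
Subnets: 111.150.96.0/22, 111.150.100.0/22, 111.150.104.0/22, 111.150.108.0/22


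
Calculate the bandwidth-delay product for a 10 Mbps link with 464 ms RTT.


BDP = bandwidth * RTT
= 10 Mbps * 464 ms
= 10 * 1e6 * 464 / 1000 bits
= 4640000 bits
= 580000 bytes
= 566.4062 KB
BDP = 4640000 bits (580000 bytes)


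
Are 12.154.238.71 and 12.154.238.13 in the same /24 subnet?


Mask: 255.255.255.0
12.154.238.71 AND mask = 12.154.238.0
12.154.238.13 AND mask = 12.154.238.0
Yes, same subnet (12.154.238.0)


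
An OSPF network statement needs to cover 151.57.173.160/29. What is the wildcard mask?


Subnet mask: 255.255.255.248
Wildcard = 255.255.255.255 - subnet mask
255 - 255 = 0
255 - 255 = 0
255 - 255 = 0
255 - 248 = 7
Wildcard: 0.0.0.7


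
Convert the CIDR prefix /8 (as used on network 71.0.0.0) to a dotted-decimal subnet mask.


/8 means 8 network bits, 24 host bits
Binary: 11111111000000000000000000000000
Mask: 255.0.0.0


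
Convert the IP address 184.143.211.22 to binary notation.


184 = 10111000
143 = 10001111
211 = 11010011
22 = 00010110
Binary: 10111000.10001111.11010011.00010110


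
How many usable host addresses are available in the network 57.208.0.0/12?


Host bits = 32 - 12 = 20
Total addresses = 2^20 = 1048576
Usable = total - 2 (network and broadcast)
Usable hosts: 1048574


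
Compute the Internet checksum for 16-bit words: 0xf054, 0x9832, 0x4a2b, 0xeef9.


Sum all words (with carry folding):
+ 0xf054 = 0xf054
+ 0x9832 = 0x8887
+ 0x4a2b = 0xd2b2
+ 0xeef9 = 0xc1ac
One's complement: ~0xc1ac
Checksum = 0x3e53


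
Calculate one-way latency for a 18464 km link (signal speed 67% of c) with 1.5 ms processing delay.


Speed = 0.67 * 3e5 km/s = 201000 km/s
Propagation delay = 18464 / 201000 = 0.0919 s = 91.8607 ms
Processing delay = 1.5 ms
Total one-way latency = 93.3607 ms


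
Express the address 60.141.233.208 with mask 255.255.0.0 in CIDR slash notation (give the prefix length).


Binary: 11111111.11111111.00000000.00000000
Count leading 1s
Prefix: /16


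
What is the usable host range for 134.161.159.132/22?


Network: 134.161.156.0
Broadcast: 134.161.159.255
First usable = network + 1
Last usable = broadcast - 1
Range: 134.161.156.1 to 134.161.159.254


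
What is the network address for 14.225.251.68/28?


IP:   00001110.11100001.11111011.01000100
Mask: 11111111.11111111.11111111.11110000
AND operation:
Net:  00001110.11100001.11111011.01000000
Network: 14.225.251.64/28


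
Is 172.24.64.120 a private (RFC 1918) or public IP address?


RFC 1918 private ranges:
  10.0.0.0/8 (10.0.0.0 - 10.255.255.255)
  172.16.0.0/12 (172.16.0.0 - 172.31.255.255)
  192.168.0.0/16 (192.168.0.0 - 192.168.255.255)
Private (in 172.16.0.0/12)


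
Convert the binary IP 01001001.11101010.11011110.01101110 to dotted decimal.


01001001 = 73
11101010 = 234
11011110 = 222
01101110 = 110
IP: 73.234.222.110


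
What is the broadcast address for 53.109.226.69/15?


Network: 53.108.0.0/15
Host bits = 17
Set all host bits to 1:
Broadcast: 53.109.255.255


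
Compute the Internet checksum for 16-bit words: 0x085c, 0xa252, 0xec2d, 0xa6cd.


Sum all words (with carry folding):
+ 0x085c = 0x085c
+ 0xa252 = 0xaaae
+ 0xec2d = 0x96dc
+ 0xa6cd = 0x3daa
One's complement: ~0x3daa
Checksum = 0xc255


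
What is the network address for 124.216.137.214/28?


IP:   01111100.11011000.10001001.11010110
Mask: 11111111.11111111.11111111.11110000
AND operation:
Net:  01111100.11011000.10001001.11010000
Network: 124.216.137.208/28


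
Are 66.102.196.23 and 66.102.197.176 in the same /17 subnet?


Mask: 255.255.128.0
66.102.196.23 AND mask = 66.102.128.0
66.102.197.176 AND mask = 66.102.128.0
Yes, same subnet (66.102.128.0)


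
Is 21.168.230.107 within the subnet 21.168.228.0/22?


Subnet network: 21.168.228.0
Test IP AND mask: 21.168.228.0
Yes, 21.168.230.107 is in 21.168.228.0/22


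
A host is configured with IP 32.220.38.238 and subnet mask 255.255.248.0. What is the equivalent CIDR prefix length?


Binary: 11111111.11111111.11111000.00000000
Count leading 1s
Prefix: /21


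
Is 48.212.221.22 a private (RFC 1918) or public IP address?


RFC 1918 private ranges:
  10.0.0.0/8 (10.0.0.0 - 10.255.255.255)
  172.16.0.0/12 (172.16.0.0 - 172.31.255.255)
  192.168.0.0/16 (192.168.0.0 - 192.168.255.255)
Public (not in any RFC 1918 range)


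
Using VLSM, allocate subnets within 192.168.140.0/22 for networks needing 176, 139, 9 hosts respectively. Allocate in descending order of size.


176 hosts -> /24 (254 usable): 192.168.140.0/24
139 hosts -> /24 (254 usable): 192.168.141.0/24
9 hosts -> /28 (14 usable): 192.168.142.0/28
Allocation: 192.168.140.0/24 (176 hosts, 254 usable); 192.168.141.0/24 (139 hosts, 254 usable); 192.168.142.0/28 (9 hosts, 14 usable)


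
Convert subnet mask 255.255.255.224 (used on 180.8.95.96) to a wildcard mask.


Subnet mask: 255.255.255.224
Wildcard = 255.255.255.255 - subnet mask
255 - 255 = 0
255 - 255 = 0
255 - 255 = 0
255 - 224 = 31
Wildcard: 0.0.0.31


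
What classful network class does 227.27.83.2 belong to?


First octet: 227
Binary: 11100011
1110xxxx -> Class D (224-239)
Class D (multicast), default mask N/A


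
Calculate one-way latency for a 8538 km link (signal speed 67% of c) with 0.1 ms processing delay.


Speed = 0.67 * 3e5 km/s = 201000 km/s
Propagation delay = 8538 / 201000 = 0.0425 s = 42.4776 ms
Processing delay = 0.1 ms
Total one-way latency = 42.5776 ms


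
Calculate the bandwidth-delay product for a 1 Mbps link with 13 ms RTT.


BDP = bandwidth * RTT
= 1 Mbps * 13 ms
= 1 * 1e6 * 13 / 1000 bits
= 13000 bits
= 1625 bytes
= 1.5869 KB
BDP = 13000 bits (1625 bytes)


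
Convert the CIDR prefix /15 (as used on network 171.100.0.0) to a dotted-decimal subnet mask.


/15 means 15 network bits, 17 host bits
Binary: 11111111111111100000000000000000
Mask: 255.254.0.0


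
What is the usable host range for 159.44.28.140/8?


Network: 159.0.0.0
Broadcast: 159.255.255.255
First usable = network + 1
Last usable = broadcast - 1
Range: 159.0.0.1 to 159.255.255.254


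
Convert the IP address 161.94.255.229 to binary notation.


161 = 10100001
94 = 01011110
255 = 11111111
229 = 11100101
Binary: 10100001.01011110.11111111.11100101


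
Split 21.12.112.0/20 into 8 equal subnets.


New prefix = 20 + 3 = 23
Each subnet has 512 addresses
  21.12.112.0/23
  21.12.114.0/23
  21.12.116.0/23
  21.12.118.0/23
  21.12.120.0/23
  21.12.122.0/23
  21.12.124.0/23
  21.12.126.0/23
Subnets: 21.12.112.0/23, 21.12.114.0/23, 21.12.116.0/23, 21.12.118.0/23, 21.12.120.0/23, 21.12.122.0/23, 21.12.124.0/23, 21.12.126.0/23


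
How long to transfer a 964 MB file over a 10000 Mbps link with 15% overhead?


Effective throughput = 10000 * (1 - 15/100) = 8500 Mbps
File size in Mb = 964 * 8 = 7712 Mb
Time = 7712 / 8500
Time = 0.9073 seconds


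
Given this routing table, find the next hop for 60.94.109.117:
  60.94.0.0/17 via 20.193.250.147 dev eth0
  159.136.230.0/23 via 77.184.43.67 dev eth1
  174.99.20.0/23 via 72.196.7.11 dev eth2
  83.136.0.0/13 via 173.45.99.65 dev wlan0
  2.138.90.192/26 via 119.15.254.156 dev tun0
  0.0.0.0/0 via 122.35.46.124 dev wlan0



Longest prefix match for 60.94.109.117:
  /17 60.94.0.0: MATCH
  /23 159.136.230.0: no
  /23 174.99.20.0: no
  /13 83.136.0.0: no
  /26 2.138.90.192: no
  /0 0.0.0.0: MATCH
Selected: next-hop 20.193.250.147 via eth0 (matched /17)


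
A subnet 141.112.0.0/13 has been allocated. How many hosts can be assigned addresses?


Host bits = 32 - 13 = 19
Total addresses = 2^19 = 524288
Usable = total - 2 (network and broadcast)
Usable hosts: 524286


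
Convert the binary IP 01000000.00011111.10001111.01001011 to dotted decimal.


01000000 = 64
00011111 = 31
10001111 = 143
01001011 = 75
IP: 64.31.143.75


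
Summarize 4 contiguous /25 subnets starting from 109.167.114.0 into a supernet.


Original prefix: /25
Number of subnets: 4 = 2^2
New prefix = 25 - 2 = 23
Supernet: 109.167.114.0/23


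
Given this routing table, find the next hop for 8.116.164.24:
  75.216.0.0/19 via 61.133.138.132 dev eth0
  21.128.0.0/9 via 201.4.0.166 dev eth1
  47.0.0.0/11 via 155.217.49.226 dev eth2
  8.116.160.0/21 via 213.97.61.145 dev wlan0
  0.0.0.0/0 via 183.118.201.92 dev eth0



Longest prefix match for 8.116.164.24:
  /19 75.216.0.0: no
  /9 21.128.0.0: no
  /11 47.0.0.0: no
  /21 8.116.160.0: MATCH
  /0 0.0.0.0: MATCH
Selected: next-hop 213.97.61.145 via wlan0 (matched /21)


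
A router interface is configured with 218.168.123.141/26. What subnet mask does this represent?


/26 means 26 network bits, 6 host bits
Binary: 11111111111111111111111111000000
Mask: 255.255.255.192


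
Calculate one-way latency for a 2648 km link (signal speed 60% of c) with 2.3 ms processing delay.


Speed = 0.6 * 3e5 km/s = 180000 km/s
Propagation delay = 2648 / 180000 = 0.0147 s = 14.7111 ms
Processing delay = 2.3 ms
Total one-way latency = 17.0111 ms


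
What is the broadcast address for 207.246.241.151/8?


Network: 207.0.0.0/8
Host bits = 24
Set all host bits to 1:
Broadcast: 207.255.255.255


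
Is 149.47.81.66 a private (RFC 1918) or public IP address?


RFC 1918 private ranges:
  10.0.0.0/8 (10.0.0.0 - 10.255.255.255)
  172.16.0.0/12 (172.16.0.0 - 172.31.255.255)
  192.168.0.0/16 (192.168.0.0 - 192.168.255.255)
Public (not in any RFC 1918 range)


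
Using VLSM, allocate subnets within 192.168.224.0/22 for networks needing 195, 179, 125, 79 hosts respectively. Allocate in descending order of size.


195 hosts -> /24 (254 usable): 192.168.224.0/24
179 hosts -> /24 (254 usable): 192.168.225.0/24
125 hosts -> /25 (126 usable): 192.168.226.0/25
79 hosts -> /25 (126 usable): 192.168.226.128/25
Allocation: 192.168.224.0/24 (195 hosts, 254 usable); 192.168.225.0/24 (179 hosts, 254 usable); 192.168.226.0/25 (125 hosts, 126 usable); 192.168.226.128/25 (79 hosts, 126 usable)


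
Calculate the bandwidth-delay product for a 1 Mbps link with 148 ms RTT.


BDP = bandwidth * RTT
= 1 Mbps * 148 ms
= 1 * 1e6 * 148 / 1000 bits
= 148000 bits
= 18500 bytes
= 18.0664 KB
BDP = 148000 bits (18500 bytes)


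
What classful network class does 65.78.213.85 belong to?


First octet: 65
Binary: 01000001
0xxxxxxx -> Class A (1-126)
Class A, default mask 255.0.0.0 (/8)


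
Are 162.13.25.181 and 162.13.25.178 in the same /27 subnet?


Mask: 255.255.255.224
162.13.25.181 AND mask = 162.13.25.160
162.13.25.178 AND mask = 162.13.25.160
Yes, same subnet (162.13.25.160)


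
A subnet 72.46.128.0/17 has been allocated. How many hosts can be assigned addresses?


Host bits = 32 - 17 = 15
Total addresses = 2^15 = 32768
Usable = total - 2 (network and broadcast)
Usable hosts: 32766


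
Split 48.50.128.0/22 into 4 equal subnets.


New prefix = 22 + 2 = 24
Each subnet has 256 addresses
  48.50.128.0/24
  48.50.129.0/24
  48.50.130.0/24
  48.50.131.0/24
Subnets: 48.50.128.0/24, 48.50.129.0/24, 48.50.130.0/24, 48.50.131.0/24


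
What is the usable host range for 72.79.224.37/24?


Network: 72.79.224.0
Broadcast: 72.79.224.255
First usable = network + 1
Last usable = broadcast - 1
Range: 72.79.224.1 to 72.79.224.254


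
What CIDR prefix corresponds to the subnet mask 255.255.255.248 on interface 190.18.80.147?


Binary: 11111111.11111111.11111111.11111000
Count leading 1s
Prefix: /29


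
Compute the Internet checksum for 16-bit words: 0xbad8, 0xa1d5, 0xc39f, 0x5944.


Sum all words (with carry folding):
+ 0xbad8 = 0xbad8
+ 0xa1d5 = 0x5cae
+ 0xc39f = 0x204e
+ 0x5944 = 0x7992
One's complement: ~0x7992
Checksum = 0x866d


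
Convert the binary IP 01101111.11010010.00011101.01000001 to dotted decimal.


01101111 = 111
11010010 = 210
00011101 = 29
01000001 = 65
IP: 111.210.29.65


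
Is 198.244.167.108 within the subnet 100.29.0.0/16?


Subnet network: 100.29.0.0
Test IP AND mask: 198.244.0.0
No, 198.244.167.108 is not in 100.29.0.0/16


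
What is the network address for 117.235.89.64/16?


IP:   01110101.11101011.01011001.01000000
Mask: 11111111.11111111.00000000.00000000
AND operation:
Net:  01110101.11101011.00000000.00000000
Network: 117.235.0.0/16


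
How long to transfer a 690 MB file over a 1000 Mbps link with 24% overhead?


Effective throughput = 1000 * (1 - 24/100) = 760 Mbps
File size in Mb = 690 * 8 = 5520 Mb
Time = 5520 / 760
Time = 7.2632 seconds


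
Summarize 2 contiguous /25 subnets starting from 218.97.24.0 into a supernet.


Original prefix: /25
Number of subnets: 2 = 2^1
New prefix = 25 - 1 = 24
Supernet: 218.97.24.0/24


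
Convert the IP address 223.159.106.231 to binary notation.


223 = 11011111
159 = 10011111
106 = 01101010
231 = 11100111
Binary: 11011111.10011111.01101010.11100111


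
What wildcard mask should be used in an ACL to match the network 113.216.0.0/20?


Subnet mask: 255.255.240.0
Wildcard = 255.255.255.255 - subnet mask
255 - 255 = 0
255 - 255 = 0
255 - 240 = 15
255 - 0 = 255
Wildcard: 0.0.15.255


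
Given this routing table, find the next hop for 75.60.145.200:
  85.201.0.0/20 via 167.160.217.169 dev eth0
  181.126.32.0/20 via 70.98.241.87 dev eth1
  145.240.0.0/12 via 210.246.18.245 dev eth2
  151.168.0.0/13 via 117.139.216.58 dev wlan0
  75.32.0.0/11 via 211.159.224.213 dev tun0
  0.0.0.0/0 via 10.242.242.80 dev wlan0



Longest prefix match for 75.60.145.200:
  /20 85.201.0.0: no
  /20 181.126.32.0: no
  /12 145.240.0.0: no
  /13 151.168.0.0: no
  /11 75.32.0.0: MATCH
  /0 0.0.0.0: MATCH
Selected: next-hop 211.159.224.213 via tun0 (matched /11)


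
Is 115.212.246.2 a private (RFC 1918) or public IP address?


RFC 1918 private ranges:
  10.0.0.0/8 (10.0.0.0 - 10.255.255.255)
  172.16.0.0/12 (172.16.0.0 - 172.31.255.255)
  192.168.0.0/16 (192.168.0.0 - 192.168.255.255)
Public (not in any RFC 1918 range)


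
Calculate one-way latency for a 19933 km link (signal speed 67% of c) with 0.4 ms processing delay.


Speed = 0.67 * 3e5 km/s = 201000 km/s
Propagation delay = 19933 / 201000 = 0.0992 s = 99.1692 ms
Processing delay = 0.4 ms
Total one-way latency = 99.5692 ms


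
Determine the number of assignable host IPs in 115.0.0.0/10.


Host bits = 32 - 10 = 22
Total addresses = 2^22 = 4194304
Usable = total - 2 (network and broadcast)
Usable hosts: 4194302


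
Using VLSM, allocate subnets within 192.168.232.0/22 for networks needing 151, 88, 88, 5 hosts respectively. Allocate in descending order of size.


151 hosts -> /24 (254 usable): 192.168.232.0/24
88 hosts -> /25 (126 usable): 192.168.233.0/25
88 hosts -> /25 (126 usable): 192.168.233.128/25
5 hosts -> /29 (6 usable): 192.168.234.0/29
Allocation: 192.168.232.0/24 (151 hosts, 254 usable); 192.168.233.0/25 (88 hosts, 126 usable); 192.168.233.128/25 (88 hosts, 126 usable); 192.168.234.0/29 (5 hosts, 6 usable)


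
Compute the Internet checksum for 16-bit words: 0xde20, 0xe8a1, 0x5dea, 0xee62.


Sum all words (with carry folding):
+ 0xde20 = 0xde20
+ 0xe8a1 = 0xc6c2
+ 0x5dea = 0x24ad
+ 0xee62 = 0x1310
One's complement: ~0x1310
Checksum = 0xecef


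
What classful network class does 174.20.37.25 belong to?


First octet: 174
Binary: 10101110
10xxxxxx -> Class B (128-191)
Class B, default mask 255.255.0.0 (/16)


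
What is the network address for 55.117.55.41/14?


IP:   00110111.01110101.00110111.00101001
Mask: 11111111.11111100.00000000.00000000
AND operation:
Net:  00110111.01110100.00000000.00000000
Network: 55.116.0.0/14


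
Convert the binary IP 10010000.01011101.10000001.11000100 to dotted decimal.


10010000 = 144
01011101 = 93
10000001 = 129
11000100 = 196
IP: 144.93.129.196


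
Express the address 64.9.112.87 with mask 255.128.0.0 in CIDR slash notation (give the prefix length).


Binary: 11111111.10000000.00000000.00000000
Count leading 1s
Prefix: /9


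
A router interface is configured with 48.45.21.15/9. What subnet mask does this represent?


/9 means 9 network bits, 23 host bits
Binary: 11111111100000000000000000000000
Mask: 255.128.0.0


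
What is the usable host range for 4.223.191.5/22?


Network: 4.223.188.0
Broadcast: 4.223.191.255
First usable = network + 1
Last usable = broadcast - 1
Range: 4.223.188.1 to 4.223.191.254


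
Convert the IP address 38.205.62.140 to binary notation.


38 = 00100110
205 = 11001101
62 = 00111110
140 = 10001100
Binary: 00100110.11001101.00111110.10001100


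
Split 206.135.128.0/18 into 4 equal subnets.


New prefix = 18 + 2 = 20
Each subnet has 4096 addresses
  206.135.128.0/20
  206.135.144.0/20
  206.135.160.0/20
  206.135.176.0/20
Subnets: 206.135.128.0/20, 206.135.144.0/20, 206.135.160.0/20, 206.135.176.0/20


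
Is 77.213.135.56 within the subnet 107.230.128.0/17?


Subnet network: 107.230.128.0
Test IP AND mask: 77.213.128.0
No, 77.213.135.56 is not in 107.230.128.0/17


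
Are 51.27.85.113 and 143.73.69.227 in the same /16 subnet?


Mask: 255.255.0.0
51.27.85.113 AND mask = 51.27.0.0
143.73.69.227 AND mask = 143.73.0.0
No, different subnets (51.27.0.0 vs 143.73.0.0)


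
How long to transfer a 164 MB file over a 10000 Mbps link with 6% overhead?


Effective throughput = 10000 * (1 - 6/100) = 9400 Mbps
File size in Mb = 164 * 8 = 1312 Mb
Time = 1312 / 9400
Time = 0.1396 seconds


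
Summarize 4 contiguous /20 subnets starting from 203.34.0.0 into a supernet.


Original prefix: /20
Number of subnets: 4 = 2^2
New prefix = 20 - 2 = 18
Supernet: 203.34.0.0/18


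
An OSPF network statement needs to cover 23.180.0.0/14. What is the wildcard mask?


Subnet mask: 255.252.0.0
Wildcard = 255.255.255.255 - subnet mask
255 - 255 = 0
255 - 252 = 3
255 - 0 = 255
255 - 0 = 255
Wildcard: 0.3.255.255


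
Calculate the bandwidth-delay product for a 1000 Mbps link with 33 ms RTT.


BDP = bandwidth * RTT
= 1000 Mbps * 33 ms
= 1000 * 1e6 * 33 / 1000 bits
= 33000000 bits
= 4125000 bytes
= 4028.3203 KB
BDP = 33000000 bits (4125000 bytes)
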